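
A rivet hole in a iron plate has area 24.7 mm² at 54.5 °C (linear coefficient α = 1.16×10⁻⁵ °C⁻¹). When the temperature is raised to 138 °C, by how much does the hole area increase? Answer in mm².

Area coefficient ≈ 2α; |ΔT| = 83.5 K
ΔA = 2αA₀ΔT = 2(1.16×10⁻⁵)(24.7)(83.5) = 0.0478 mm²

ΔA = 0.0478 mm²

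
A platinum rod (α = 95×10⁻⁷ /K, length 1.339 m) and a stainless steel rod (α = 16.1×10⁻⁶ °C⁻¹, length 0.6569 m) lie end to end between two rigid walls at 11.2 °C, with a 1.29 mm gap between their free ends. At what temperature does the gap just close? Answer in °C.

α₁L₁ = 1.27205×10⁻⁵ m/K, α₂L₂ = 1.057609×10⁻⁵ m/K → total 2.329659×10⁻⁵ m/K
ΔT = g/(α₁L₁+α₂L₂) = 1.29×10⁻³ / 2.329659×10⁻⁵ = 55.373 K
T = 11.2 + 55.373 = 66.573 °C

T = 66.6 °C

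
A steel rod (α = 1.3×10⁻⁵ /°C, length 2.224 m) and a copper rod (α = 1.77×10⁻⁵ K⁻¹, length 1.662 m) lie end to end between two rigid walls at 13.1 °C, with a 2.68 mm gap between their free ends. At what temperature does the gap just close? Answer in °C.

T = 59.0 °C

α₁L₁ = 2.8912×10⁻⁵ m/K, α₂L₂ = 2.94174×10⁻⁵ m/K → total 5.83294×10⁻⁵ m/K
ΔT = g/(α₁L₁+α₂L₂) = 2.68×10⁻³ / 5.83294×10⁻⁵ = 45.946 K
T = 13.1 + 45.946 = 59.046 °C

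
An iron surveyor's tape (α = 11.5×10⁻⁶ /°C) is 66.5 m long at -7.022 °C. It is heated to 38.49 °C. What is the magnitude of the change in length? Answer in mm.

|ΔT| = |38.49 − (-7.022)| = 45.512 K
ΔL = αL₀ΔT = (11.5×10⁻⁶)(66.5)(45.512) = 3.48×10⁻² m

ΔL = 34.8 mm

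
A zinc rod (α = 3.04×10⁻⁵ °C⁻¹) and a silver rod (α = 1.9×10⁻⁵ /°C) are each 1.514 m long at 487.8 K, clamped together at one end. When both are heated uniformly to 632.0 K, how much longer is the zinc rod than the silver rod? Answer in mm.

ΔT = 144.2 K
zinc: ΔL = 3.04×10⁻⁵ × 1.514 m × 144.2 = 6.6369×10⁻³ m = 6.6369 mm
silver: ΔL = 1.9×10⁻⁵ × 1.514 m × 144.2 = 4.1481×10⁻³ m = 4.1481 mm
difference = 6.6369 − 4.1481 = 2.4888 mm

2.49 mm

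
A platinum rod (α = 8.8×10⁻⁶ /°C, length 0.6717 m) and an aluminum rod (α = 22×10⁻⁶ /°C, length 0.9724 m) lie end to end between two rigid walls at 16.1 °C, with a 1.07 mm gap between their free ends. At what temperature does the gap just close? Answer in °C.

α₁L₁ = 5.91096×10⁻⁶ m/K, α₂L₂ = 2.13928×10⁻⁵ m/K → total 2.730376×10⁻⁵ m/K
ΔT = g/(α₁L₁+α₂L₂) = 1.07×10⁻³ / 2.730376×10⁻⁵ = 39.189 K
T = 16.1 + 39.189 = 55.289 °C

T = 55.3 °C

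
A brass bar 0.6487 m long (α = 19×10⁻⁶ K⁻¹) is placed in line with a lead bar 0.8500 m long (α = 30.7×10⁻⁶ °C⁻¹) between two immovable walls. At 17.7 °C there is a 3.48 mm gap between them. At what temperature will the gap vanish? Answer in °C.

T = 108 °C

Gap closes when ΔL₁ + ΔL₂ = 3.48 mm = 3.48×10⁻³ m
(α₁L₁ + α₂L₂)ΔT = g
α₁L₁ + α₂L₂ = 19×10⁻⁶×0.6487 + 30.7×10⁻⁶×0.8500 = 3.84203×10⁻⁵ m/K
ΔT = 3.48×10⁻³ / 3.84203×10⁻⁵ = 90.58 K
T = 17.7 + 90.58 = 108.28 °C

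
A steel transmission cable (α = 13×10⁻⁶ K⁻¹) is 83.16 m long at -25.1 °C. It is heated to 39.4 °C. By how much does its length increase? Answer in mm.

ΔL = 69.7 mm

|ΔT| = |39.4 − (-25.1)| = 64.5 K
ΔL = αL₀ΔT = (13×10⁻⁶)(83.16)(64.5) = 6.97×10⁻² m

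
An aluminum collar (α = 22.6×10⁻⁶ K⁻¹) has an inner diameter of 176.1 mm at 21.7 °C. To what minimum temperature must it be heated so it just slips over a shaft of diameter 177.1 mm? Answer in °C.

T = 273 °C

Required Δd = 177.1 − 176.1 = 1.0 mm
Δd = αd₀ΔT ⇒ ΔT = Δd/(αd₀) = 1.0 / (22.6×10⁻⁶ × 176.1) = 251.27 K
T_min = 21.7 + 251.27 = 272.97 °C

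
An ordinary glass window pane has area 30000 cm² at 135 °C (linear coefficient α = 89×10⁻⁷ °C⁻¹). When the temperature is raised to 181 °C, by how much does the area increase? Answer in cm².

Area coefficient ≈ 2α; |ΔT| = 46 K
ΔA = 2αA₀ΔT = 2(89×10⁻⁷)(30000)(46) = 24.6 cm²

ΔA = 24.6 cm²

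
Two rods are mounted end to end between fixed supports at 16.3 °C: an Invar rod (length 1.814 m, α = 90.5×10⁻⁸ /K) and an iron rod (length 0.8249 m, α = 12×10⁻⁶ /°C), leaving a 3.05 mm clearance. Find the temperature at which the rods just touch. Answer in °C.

T = 281 °C

Gap closes when ΔL₁ + ΔL₂ = 3.05 mm = 3.05×10⁻³ m
(α₁L₁ + α₂L₂)ΔT = g
α₁L₁ + α₂L₂ = 90.5×10⁻⁸×1.814 + 12×10⁻⁶×0.8249 = 1.154047×10⁻⁵ m/K
ΔT = 3.05×10⁻³ / 1.154047×10⁻⁵ = 264.29 K
T = 16.3 + 264.29 = 280.59 °C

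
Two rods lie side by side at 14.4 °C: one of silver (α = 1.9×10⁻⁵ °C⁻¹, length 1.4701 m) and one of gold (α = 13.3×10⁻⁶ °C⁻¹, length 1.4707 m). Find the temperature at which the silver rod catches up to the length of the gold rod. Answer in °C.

T = 86.07 °C

Equal length when α₁L₁ΔT − α₂L₂ΔT = L₂ − L₁ = 6.00×10⁻⁴ m
α₁L₁ = 2.79319×10⁻⁵, α₂L₂ = 1.956031×10⁻⁵ → Δ(αL) = 8.37159×10⁻⁶ m/K
ΔT = 6.00×10⁻⁴ / 8.37159×10⁻⁶ = 71.6710 K, so T = 14.4 + 71.6710 = 86.0710 °C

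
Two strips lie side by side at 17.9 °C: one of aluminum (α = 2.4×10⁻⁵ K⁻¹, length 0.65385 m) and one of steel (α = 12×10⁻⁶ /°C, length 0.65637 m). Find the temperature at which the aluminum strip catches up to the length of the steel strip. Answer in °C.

T = 340.3 °C

L₁(1 + α₁ΔT) = L₂(1 + α₂ΔT) ⇒ ΔT = (L₂ − L₁)/(α₁L₁ − α₂L₂)
L₂ − L₁ = 0.65637 − 0.65385 = 2.52×10⁻³ m
α₁L₁ − α₂L₂ = 2.4×10⁻⁵×0.65385 − 12×10⁻⁶×0.65637 = 7.81596×10⁻⁶ m/K
ΔT = 2.52×10⁻³ / 7.81596×10⁻⁶ = 322.417 K
T = 17.9 + 322.417 = 340.317 °C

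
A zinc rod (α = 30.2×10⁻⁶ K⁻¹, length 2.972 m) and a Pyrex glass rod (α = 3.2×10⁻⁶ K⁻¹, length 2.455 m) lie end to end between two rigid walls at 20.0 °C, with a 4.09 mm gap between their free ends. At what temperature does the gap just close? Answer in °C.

T = 61.9 °C

α₁L₁ = 8.97544×10⁻⁵ m/K, α₂L₂ = 7.856×10⁻⁶ m/K → total 9.76104×10⁻⁵ m/K
ΔT = g/(α₁L₁+α₂L₂) = 4.09×10⁻³ / 9.76104×10⁻⁵ = 41.901 K
T = 20.0 + 41.901 = 61.901 °C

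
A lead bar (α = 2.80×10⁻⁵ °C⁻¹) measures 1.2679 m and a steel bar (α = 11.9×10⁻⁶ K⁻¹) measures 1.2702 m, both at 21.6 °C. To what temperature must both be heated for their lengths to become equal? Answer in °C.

L₁(1 + α₁ΔT) = L₂(1 + α₂ΔT) ⇒ ΔT = (L₂ − L₁)/(α₁L₁ − α₂L₂)
L₂ − L₁ = 1.2702 − 1.2679 = 2.30×10⁻³ m
α₁L₁ − α₂L₂ = 2.80×10⁻⁵×1.2679 − 11.9×10⁻⁶×1.2702 = 2.038582×10⁻⁵ m/K
ΔT = 2.30×10⁻³ / 2.038582×10⁻⁵ = 112.824 K
T = 21.6 + 112.824 = 134.424 °C

T = 134.4 °C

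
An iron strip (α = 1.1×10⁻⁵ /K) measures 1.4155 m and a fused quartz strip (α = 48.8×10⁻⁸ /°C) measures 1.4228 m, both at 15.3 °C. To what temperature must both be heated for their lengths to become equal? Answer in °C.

T = 506.0 °C

L₁(1 + α₁ΔT) = L₂(1 + α₂ΔT) ⇒ ΔT = (L₂ − L₁)/(α₁L₁ − α₂L₂)
L₂ − L₁ = 1.4228 − 1.4155 = 7.30×10⁻³ m
α₁L₁ − α₂L₂ = 1.1×10⁻⁵×1.4155 − 48.8×10⁻⁸×1.4228 = 1.48761736×10⁻⁵ m/K
ΔT = 7.30×10⁻³ / 1.48761736×10⁻⁵ = 490.718 K
T = 15.3 + 490.718 = 506.018 °C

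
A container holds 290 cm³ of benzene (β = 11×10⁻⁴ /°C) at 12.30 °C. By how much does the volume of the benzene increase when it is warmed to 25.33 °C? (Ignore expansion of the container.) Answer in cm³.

|ΔT| = |25.33 − 12.30| = 13.03 K
ΔV = βV₀ΔT = (11×10⁻⁴)(290)(13.03) = 4.16 cm³

ΔV = 4.16 cm³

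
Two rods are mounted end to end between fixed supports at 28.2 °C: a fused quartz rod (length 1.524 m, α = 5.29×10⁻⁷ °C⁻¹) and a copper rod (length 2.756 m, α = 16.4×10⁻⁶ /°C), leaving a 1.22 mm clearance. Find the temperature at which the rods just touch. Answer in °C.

T = 54.7 °C

α₁L₁ = 8.06196×10⁻⁷ m/K, α₂L₂ = 4.51984×10⁻⁵ m/K → total 4.6004596×10⁻⁵ m/K
ΔT = g/(α₁L₁+α₂L₂) = 1.22×10⁻³ / 4.6004596×10⁻⁵ = 26.519 K
T = 28.2 + 26.519 = 54.719 °C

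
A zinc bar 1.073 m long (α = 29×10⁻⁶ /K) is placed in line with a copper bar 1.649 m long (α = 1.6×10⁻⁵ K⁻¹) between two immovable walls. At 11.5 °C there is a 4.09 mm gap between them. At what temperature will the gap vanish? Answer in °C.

Gap closes when ΔL₁ + ΔL₂ = 4.09 mm = 4.09×10⁻³ m
(α₁L₁ + α₂L₂)ΔT = g
α₁L₁ + α₂L₂ = 29×10⁻⁶×1.073 + 1.6×10⁻⁵×1.649 = 5.7501×10⁻⁵ m/K
ΔT = 4.09×10⁻³ / 5.7501×10⁻⁵ = 71.129 K
T = 11.5 + 71.129 = 82.629 °C

T = 82.6 °C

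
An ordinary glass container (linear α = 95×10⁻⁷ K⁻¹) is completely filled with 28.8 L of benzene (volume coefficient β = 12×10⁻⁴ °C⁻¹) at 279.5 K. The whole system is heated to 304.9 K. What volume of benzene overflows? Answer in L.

0.857 L

The container also expands: β_container ≈ 3α = 2.85×10⁻⁵ /K
Net overflow = V₀(β_liq − 3α_cont)ΔT
β − 3α = 1.20×10⁻³ − 2.85×10⁻⁵ = 1.1715×10⁻³ /K; ΔT = 25.4 K
ΔV = 28.8 × 1.1715×10⁻³ × 25.4 = 0.857 L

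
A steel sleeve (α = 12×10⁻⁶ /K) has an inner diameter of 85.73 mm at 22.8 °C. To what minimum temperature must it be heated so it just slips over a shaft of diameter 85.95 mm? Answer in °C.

Required Δd = 85.95 − 85.73 = 0.22 mm
Δd = αd₀ΔT ⇒ ΔT = Δd/(αd₀) = 0.22 / (12×10⁻⁶ × 85.73) = 213.85 K
T_min = 22.8 + 213.85 = 236.65 °C

T = 237 °C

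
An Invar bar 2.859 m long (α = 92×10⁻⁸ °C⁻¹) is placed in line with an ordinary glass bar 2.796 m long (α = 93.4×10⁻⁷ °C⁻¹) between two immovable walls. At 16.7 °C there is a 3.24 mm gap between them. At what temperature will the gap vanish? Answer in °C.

T = 129 °C

α₁L₁ = 2.63028×10⁻⁶ m/K, α₂L₂ = 2.611464×10⁻⁵ m/K → total 2.874492×10⁻⁵ m/K
ΔT = g/(α₁L₁+α₂L₂) = 3.24×10⁻³ / 2.874492×10⁻⁵ = 112.72 K
T = 16.7 + 112.72 = 129.42 °C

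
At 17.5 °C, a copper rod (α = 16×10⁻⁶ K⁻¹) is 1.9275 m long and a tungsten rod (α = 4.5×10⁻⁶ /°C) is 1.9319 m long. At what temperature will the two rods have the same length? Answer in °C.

L₁(1 + α₁ΔT) = L₂(1 + α₂ΔT) ⇒ ΔT = (L₂ − L₁)/(α₁L₁ − α₂L₂)
L₂ − L₁ = 1.9319 − 1.9275 = 4.40×10⁻³ m
α₁L₁ − α₂L₂ = 16×10⁻⁶×1.9275 − 4.5×10⁻⁶×1.9319 = 2.214645×10⁻⁵ m/K
ΔT = 4.40×10⁻³ / 2.214645×10⁻⁵ = 198.677 K
T = 17.5 + 198.677 = 216.177 °C

T = 216.2 °C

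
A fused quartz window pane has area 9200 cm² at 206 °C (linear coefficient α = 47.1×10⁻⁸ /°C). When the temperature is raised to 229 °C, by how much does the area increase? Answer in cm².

Area coefficient ≈ 2α; |ΔT| = 23 K
ΔA = 2αA₀ΔT = 2(47.1×10⁻⁸)(9200)(23) = 0.199 cm²

ΔA = 0.199 cm²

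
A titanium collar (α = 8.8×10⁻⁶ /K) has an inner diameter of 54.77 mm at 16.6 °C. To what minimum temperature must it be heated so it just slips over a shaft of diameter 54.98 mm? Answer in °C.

Required Δd = 54.98 − 54.77 = 0.21 mm
Δd = αd₀ΔT ⇒ ΔT = Δd/(αd₀) = 0.21 / (8.8×10⁻⁶ × 54.77) = 435.71 K
T_min = 16.6 + 435.71 = 452.31 °C

T = 452 °C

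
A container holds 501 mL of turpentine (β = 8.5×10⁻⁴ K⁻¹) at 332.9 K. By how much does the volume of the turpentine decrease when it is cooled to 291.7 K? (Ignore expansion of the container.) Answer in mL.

ΔV = 17.5 mL

|ΔT| = |291.7 − 332.9| = 41.2 K
ΔV = βV₀ΔT = (8.5×10⁻⁴)(501)(41.2) = 17.5 mL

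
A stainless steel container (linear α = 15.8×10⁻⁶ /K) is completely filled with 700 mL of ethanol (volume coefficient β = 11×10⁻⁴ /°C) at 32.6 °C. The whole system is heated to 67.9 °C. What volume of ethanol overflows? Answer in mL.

26.0 mL

The container also expands: β_container ≈ 3α = 4.74×10⁻⁵ /K
Net overflow = V₀(β_liq − 3α_cont)ΔT
β − 3α = 1.10×10⁻³ − 4.74×10⁻⁵ = 1.0526×10⁻³ /K; ΔT = 35.3 K
ΔV = 700 × 1.0526×10⁻³ × 35.3 = 26.0 mL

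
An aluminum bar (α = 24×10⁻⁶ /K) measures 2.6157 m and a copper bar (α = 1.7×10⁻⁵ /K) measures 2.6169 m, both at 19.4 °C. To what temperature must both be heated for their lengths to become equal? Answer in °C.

T = 85.01 °C

L₁(1 + α₁ΔT) = L₂(1 + α₂ΔT) ⇒ ΔT = (L₂ − L₁)/(α₁L₁ − α₂L₂)
L₂ − L₁ = 2.6169 − 2.6157 = 1.20×10⁻³ m
α₁L₁ − α₂L₂ = 24×10⁻⁶×2.6157 − 1.7×10⁻⁵×2.6169 = 1.82895×10⁻⁵ m/K
ΔT = 1.20×10⁻³ / 1.82895×10⁻⁵ = 65.6114 K
T = 19.4 + 65.6114 = 85.0114 °C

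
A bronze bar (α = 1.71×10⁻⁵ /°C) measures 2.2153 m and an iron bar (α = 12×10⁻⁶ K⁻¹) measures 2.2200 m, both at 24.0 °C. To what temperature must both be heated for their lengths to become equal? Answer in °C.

T = 442.1 °C

L₁(1 + α₁ΔT) = L₂(1 + α₂ΔT) ⇒ ΔT = (L₂ − L₁)/(α₁L₁ − α₂L₂)
L₂ − L₁ = 2.2200 − 2.2153 = 4.70×10⁻³ m
α₁L₁ − α₂L₂ = 1.71×10⁻⁵×2.2153 − 12×10⁻⁶×2.2200 = 1.124163×10⁻⁵ m/K
ΔT = 4.70×10⁻³ / 1.124163×10⁻⁵ = 418.089 K
T = 24.0 + 418.089 = 442.089 °C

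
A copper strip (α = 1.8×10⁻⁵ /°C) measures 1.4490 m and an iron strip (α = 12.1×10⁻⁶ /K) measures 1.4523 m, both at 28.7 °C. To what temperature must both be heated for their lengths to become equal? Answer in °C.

T = 416.5 °C

Equal length when α₁L₁ΔT − α₂L₂ΔT = L₂ − L₁ = 3.30×10⁻³ m
α₁L₁ = 2.6082×10⁻⁵, α₂L₂ = 1.757283×10⁻⁵ → Δ(αL) = 8.50917×10⁻⁶ m/K
ΔT = 3.30×10⁻³ / 8.50917×10⁻⁶ = 387.817 K, so T = 28.7 + 387.817 = 416.517 °C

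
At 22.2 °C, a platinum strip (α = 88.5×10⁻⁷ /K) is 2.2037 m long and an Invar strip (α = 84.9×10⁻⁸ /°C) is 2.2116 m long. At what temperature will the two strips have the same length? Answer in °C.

T = 470.4 °C

L₁(1 + α₁ΔT) = L₂(1 + α₂ΔT) ⇒ ΔT = (L₂ − L₁)/(α₁L₁ − α₂L₂)
L₂ − L₁ = 2.2116 − 2.2037 = 7.90×10⁻³ m
α₁L₁ − α₂L₂ = 88.5×10⁻⁷×2.2037 − 84.9×10⁻⁸×2.2116 = 1.76250966×10⁻⁵ m/K
ΔT = 7.90×10⁻³ / 1.76250966×10⁻⁵ = 448.224 K
T = 22.2 + 448.224 = 470.424 °C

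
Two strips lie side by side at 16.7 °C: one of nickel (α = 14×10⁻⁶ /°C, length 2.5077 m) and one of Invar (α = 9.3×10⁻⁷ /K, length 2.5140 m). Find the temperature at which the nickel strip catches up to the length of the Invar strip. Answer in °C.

T = 209.0 °C

L₁(1 + α₁ΔT) = L₂(1 + α₂ΔT) ⇒ ΔT = (L₂ − L₁)/(α₁L₁ − α₂L₂)
L₂ − L₁ = 2.5140 − 2.5077 = 6.30×10⁻³ m
α₁L₁ − α₂L₂ = 14×10⁻⁶×2.5077 − 9.3×10⁻⁷×2.5140 = 3.276978×10⁻⁵ m/K
ΔT = 6.30×10⁻³ / 3.276978×10⁻⁵ = 192.250 K
T = 16.7 + 192.250 = 208.950 °C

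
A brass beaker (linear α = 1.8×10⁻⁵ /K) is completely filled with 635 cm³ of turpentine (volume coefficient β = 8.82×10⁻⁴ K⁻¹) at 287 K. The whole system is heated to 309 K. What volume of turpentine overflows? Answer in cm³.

The beaker also expands: β_container ≈ 3α = 5.4×10⁻⁵ /K
Net overflow = V₀(β_liq − 3α_cont)ΔT
β − 3α = 8.82×10⁻⁴ − 5.4×10⁻⁵ = 8.28×10⁻⁴ /K; ΔT = 22 K
ΔV = 635 × 8.28×10⁻⁴ × 22 = 11.6 cm³

11.6 cm³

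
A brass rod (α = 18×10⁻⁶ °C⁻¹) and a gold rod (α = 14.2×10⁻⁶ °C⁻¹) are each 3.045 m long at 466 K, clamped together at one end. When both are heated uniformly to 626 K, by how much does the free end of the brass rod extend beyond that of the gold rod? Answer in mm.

1.85 mm

ΔT = 160 K
brass: ΔL = 18×10⁻⁶ × 3.045 m × 160 = 8.7696×10⁻³ m = 8.7696 mm
gold: ΔL = 14.2×10⁻⁶ × 3.045 m × 160 = 6.9182×10⁻³ m = 6.9182 mm
difference = 8.7696 − 6.9182 = 1.8514 mm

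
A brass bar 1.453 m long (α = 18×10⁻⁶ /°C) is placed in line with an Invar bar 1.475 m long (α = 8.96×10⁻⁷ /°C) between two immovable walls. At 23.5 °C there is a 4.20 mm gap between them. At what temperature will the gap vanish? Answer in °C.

T = 176 °C

α₁L₁ = 2.6154×10⁻⁵ m/K, α₂L₂ = 1.3216×10⁻⁶ m/K → total 2.74756×10⁻⁵ m/K
ΔT = g/(α₁L₁+α₂L₂) = 4.20×10⁻³ / 2.74756×10⁻⁵ = 152.86 K
T = 23.5 + 152.86 = 176.36 °C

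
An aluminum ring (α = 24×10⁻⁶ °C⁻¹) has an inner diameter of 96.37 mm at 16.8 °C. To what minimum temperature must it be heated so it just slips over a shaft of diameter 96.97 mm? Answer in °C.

Required Δd = 96.97 − 96.37 = 0.60 mm
Δd = αd₀ΔT ⇒ ΔT = Δd/(αd₀) = 0.60 / (24×10⁻⁶ × 96.37) = 259.42 K
T_min = 16.8 + 259.42 = 276.22 °C

T = 276 °C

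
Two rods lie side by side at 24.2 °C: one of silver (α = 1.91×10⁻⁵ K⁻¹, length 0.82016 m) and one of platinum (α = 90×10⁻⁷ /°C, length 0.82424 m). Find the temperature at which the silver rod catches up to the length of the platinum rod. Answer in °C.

L₁(1 + α₁ΔT) = L₂(1 + α₂ΔT) ⇒ ΔT = (L₂ − L₁)/(α₁L₁ − α₂L₂)
L₂ − L₁ = 0.82424 − 0.82016 = 4.08×10⁻³ m
α₁L₁ − α₂L₂ = 1.91×10⁻⁵×0.82016 − 90×10⁻⁷×0.82424 = 8.246896×10⁻⁶ m/K
ΔT = 4.08×10⁻³ / 8.246896×10⁻⁶ = 494.732 K
T = 24.2 + 494.732 = 518.932 °C

T = 518.9 °C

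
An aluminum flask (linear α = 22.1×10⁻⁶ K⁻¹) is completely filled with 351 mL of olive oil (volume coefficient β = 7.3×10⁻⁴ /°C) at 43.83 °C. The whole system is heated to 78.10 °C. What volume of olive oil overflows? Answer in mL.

7.98 mL

The flask also expands: β_container ≈ 3α = 6.63×10⁻⁵ /K
Net overflow = V₀(β_liq − 3α_cont)ΔT
β − 3α = 7.30×10⁻⁴ − 6.63×10⁻⁵ = 6.637×10⁻⁴ /K; ΔT = 34.27 K
ΔV = 351 × 6.637×10⁻⁴ × 34.27 = 7.98 mL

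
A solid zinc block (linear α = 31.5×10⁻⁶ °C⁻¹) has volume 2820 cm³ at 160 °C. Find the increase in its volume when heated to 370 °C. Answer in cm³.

Isotropic solid: β ≈ 3α = 9.4×10⁻⁵ /K; ΔT = 210 K
ΔV = 3αV₀ΔT = 3(31.5×10⁻⁶)(2820)(210) = 56.0 cm³

ΔV = 56.0 cm³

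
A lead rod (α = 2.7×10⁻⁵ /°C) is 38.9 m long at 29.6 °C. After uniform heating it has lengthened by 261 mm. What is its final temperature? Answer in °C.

T = 278 °C

ΔL = αL₀ΔT ⇒ ΔT = ΔL / (αL₀)
ΔT = 261×10⁻³ m / (2.7×10⁻⁵ × 38.9 m) = 248.50 K
T = 29.6 + 248.50 = 278.10 °C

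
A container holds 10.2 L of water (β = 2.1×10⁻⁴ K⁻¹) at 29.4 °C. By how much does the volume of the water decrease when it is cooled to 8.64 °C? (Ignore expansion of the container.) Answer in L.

|ΔT| = |8.64 − 29.4| = 20.76 K
ΔV = βV₀ΔT = (2.1×10⁻⁴)(10.2)(20.76) = 0.0445 L

ΔV = 0.0445 L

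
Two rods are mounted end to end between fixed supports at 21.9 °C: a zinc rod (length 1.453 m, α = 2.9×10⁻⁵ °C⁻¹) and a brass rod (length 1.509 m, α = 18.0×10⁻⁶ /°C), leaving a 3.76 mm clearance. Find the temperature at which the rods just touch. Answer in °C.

Gap closes when ΔL₁ + ΔL₂ = 3.76 mm = 3.76×10⁻³ m
(α₁L₁ + α₂L₂)ΔT = g
α₁L₁ + α₂L₂ = 2.9×10⁻⁵×1.453 + 18.0×10⁻⁶×1.509 = 6.9299×10⁻⁵ m/K
ΔT = 3.76×10⁻³ / 6.9299×10⁻⁵ = 54.258 K
T = 21.9 + 54.258 = 76.158 °C

T = 76.2 °C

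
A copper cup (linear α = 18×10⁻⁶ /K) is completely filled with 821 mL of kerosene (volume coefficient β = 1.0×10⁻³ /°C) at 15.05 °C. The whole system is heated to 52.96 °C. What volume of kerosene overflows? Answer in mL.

The cup also expands: β_container ≈ 3α = 5.4×10⁻⁵ /K
Net overflow = V₀(β_liq − 3α_cont)ΔT
β − 3α = 1.00×10⁻³ − 5.4×10⁻⁵ = 9.46×10⁻⁴ /K; ΔT = 37.91 K
ΔV = 821 × 9.46×10⁻⁴ × 37.91 = 29.4 mL

29.4 mL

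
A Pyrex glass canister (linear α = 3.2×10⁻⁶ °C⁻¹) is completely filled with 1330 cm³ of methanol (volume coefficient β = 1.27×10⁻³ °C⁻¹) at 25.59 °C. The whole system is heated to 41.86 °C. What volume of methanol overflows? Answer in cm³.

27.3 cm³

The canister also expands: β_container ≈ 3α = 9.6×10⁻⁶ /K
Net overflow = V₀(β_liq − 3α_cont)ΔT
β − 3α = 1.27×10⁻³ − 9.6×10⁻⁶ = 1.2604×10⁻³ /K; ΔT = 16.27 K
ΔV = 1330 × 1.2604×10⁻³ × 16.27 = 27.3 cm³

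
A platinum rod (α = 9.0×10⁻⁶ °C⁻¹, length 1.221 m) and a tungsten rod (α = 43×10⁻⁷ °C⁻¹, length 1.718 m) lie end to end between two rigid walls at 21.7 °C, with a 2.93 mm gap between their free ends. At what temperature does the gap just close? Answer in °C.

α₁L₁ = 1.0989×10⁻⁵ m/K, α₂L₂ = 7.3874×10⁻⁶ m/K → total 1.83764×10⁻⁵ m/K
ΔT = g/(α₁L₁+α₂L₂) = 2.93×10⁻³ / 1.83764×10⁻⁵ = 159.44 K
T = 21.7 + 159.44 = 181.14 °C

T = 181 °C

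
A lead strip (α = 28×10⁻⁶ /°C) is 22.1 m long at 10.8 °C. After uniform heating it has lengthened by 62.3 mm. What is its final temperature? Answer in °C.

ΔL = αL₀ΔT ⇒ ΔT = ΔL / (αL₀)
ΔT = 62.3×10⁻³ m / (28×10⁻⁶ × 22.1 m) = 100.68 K
T = 10.8 + 100.68 = 111.48 °C

T = 111 °C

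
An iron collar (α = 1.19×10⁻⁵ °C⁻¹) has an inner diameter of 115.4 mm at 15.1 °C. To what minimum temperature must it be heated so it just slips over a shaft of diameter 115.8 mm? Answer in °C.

T = 306 °C

Required Δd = 115.8 − 115.4 = 0.4 mm
Δd = αd₀ΔT ⇒ ΔT = Δd/(αd₀) = 0.4 / (1.19×10⁻⁵ × 115.4) = 291.28 K
T_min = 15.1 + 291.28 = 306.38 °C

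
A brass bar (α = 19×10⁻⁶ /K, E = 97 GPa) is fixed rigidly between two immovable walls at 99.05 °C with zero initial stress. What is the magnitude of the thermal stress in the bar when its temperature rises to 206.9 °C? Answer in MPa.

Fully constrained: the free strain ε = αΔT is blocked, so σ = Eε = EαΔT.
|ΔT| = 107.85 K
σ = 97.0×10⁹ × 19×10⁻⁶ × 107.85 = 1.99×10⁸ Pa

σ = 199 MPa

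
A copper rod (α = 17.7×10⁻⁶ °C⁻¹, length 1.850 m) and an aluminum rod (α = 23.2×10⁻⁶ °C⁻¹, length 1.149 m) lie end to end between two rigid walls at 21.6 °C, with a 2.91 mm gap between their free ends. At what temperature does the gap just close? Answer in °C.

T = 70.6 °C

α₁L₁ = 3.2745×10⁻⁵ m/K, α₂L₂ = 2.66568×10⁻⁵ m/K → total 5.94018×10⁻⁵ m/K
ΔT = g/(α₁L₁+α₂L₂) = 2.91×10⁻³ / 5.94018×10⁻⁵ = 48.988 K
T = 21.6 + 48.988 = 70.588 °C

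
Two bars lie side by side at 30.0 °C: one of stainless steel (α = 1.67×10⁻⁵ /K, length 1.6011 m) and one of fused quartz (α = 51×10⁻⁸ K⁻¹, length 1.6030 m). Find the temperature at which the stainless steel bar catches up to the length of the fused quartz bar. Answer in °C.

Equal length when α₁L₁ΔT − α₂L₂ΔT = L₂ − L₁ = 1.90×10⁻³ m
α₁L₁ = 2.673837×10⁻⁵, α₂L₂ = 8.1753×10⁻⁷ → Δ(αL) = 2.592084×10⁻⁵ m/K
ΔT = 1.90×10⁻³ / 2.592084×10⁻⁵ = 73.300 K, so T = 30.0 + 73.300 = 103.300 °C

T = 103.3 °C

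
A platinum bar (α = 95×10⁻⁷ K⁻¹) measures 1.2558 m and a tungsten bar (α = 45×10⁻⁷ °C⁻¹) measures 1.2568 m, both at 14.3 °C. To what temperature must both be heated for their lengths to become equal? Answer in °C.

Equal length when α₁L₁ΔT − α₂L₂ΔT = L₂ − L₁ = 1.00×10⁻³ m
α₁L₁ = 1.19301×10⁻⁵, α₂L₂ = 5.6556×10⁻⁶ → Δ(αL) = 6.2745×10⁻⁶ m/K
ΔT = 1.00×10⁻³ / 6.2745×10⁻⁶ = 159.375 K, so T = 14.3 + 159.375 = 173.675 °C

T = 173.7 °C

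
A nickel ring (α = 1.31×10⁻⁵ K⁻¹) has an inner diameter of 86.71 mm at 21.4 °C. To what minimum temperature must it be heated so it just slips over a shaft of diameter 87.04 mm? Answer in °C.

T = 312 °C

Required Δd = 87.04 − 86.71 = 0.33 mm
Δd = αd₀ΔT ⇒ ΔT = Δd/(αd₀) = 0.33 / (1.31×10⁻⁵ × 86.71) = 290.52 K
T_min = 21.4 + 290.52 = 311.92 °C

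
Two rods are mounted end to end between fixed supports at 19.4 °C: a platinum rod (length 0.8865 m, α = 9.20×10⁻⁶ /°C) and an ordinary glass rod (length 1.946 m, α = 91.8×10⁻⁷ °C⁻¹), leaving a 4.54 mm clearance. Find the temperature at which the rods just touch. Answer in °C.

Gap closes when ΔL₁ + ΔL₂ = 4.54 mm = 4.54×10⁻³ m
(α₁L₁ + α₂L₂)ΔT = g
α₁L₁ + α₂L₂ = 9.20×10⁻⁶×0.8865 + 91.8×10⁻⁷×1.946 = 2.602008×10⁻⁵ m/K
ΔT = 4.54×10⁻³ / 2.602008×10⁻⁵ = 174.48 K
T = 19.4 + 174.48 = 193.88 °C

T = 194 °C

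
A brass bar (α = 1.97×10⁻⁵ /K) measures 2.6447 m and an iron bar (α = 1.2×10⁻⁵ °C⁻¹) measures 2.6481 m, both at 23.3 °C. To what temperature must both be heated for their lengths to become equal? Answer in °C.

L₁(1 + α₁ΔT) = L₂(1 + α₂ΔT) ⇒ ΔT = (L₂ − L₁)/(α₁L₁ − α₂L₂)
L₂ − L₁ = 2.6481 − 2.6447 = 3.40×10⁻³ m
α₁L₁ − α₂L₂ = 1.97×10⁻⁵×2.6447 − 1.2×10⁻⁵×2.6481 = 2.032339×10⁻⁵ m/K
ΔT = 3.40×10⁻³ / 2.032339×10⁻⁵ = 167.295 K
T = 23.3 + 167.295 = 190.595 °C

T = 190.6 °C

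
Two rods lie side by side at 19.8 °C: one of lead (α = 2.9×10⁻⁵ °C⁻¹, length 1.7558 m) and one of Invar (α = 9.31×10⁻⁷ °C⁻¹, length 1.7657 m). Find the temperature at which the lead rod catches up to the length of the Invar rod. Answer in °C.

T = 220.7 °C

L₁(1 + α₁ΔT) = L₂(1 + α₂ΔT) ⇒ ΔT = (L₂ − L₁)/(α₁L₁ − α₂L₂)
L₂ − L₁ = 1.7657 − 1.7558 = 9.90×10⁻³ m
α₁L₁ − α₂L₂ = 2.9×10⁻⁵×1.7558 − 9.31×10⁻⁷×1.7657 = 4.92743333×10⁻⁵ m/K
ΔT = 9.90×10⁻³ / 4.92743333×10⁻⁵ = 200.916 K
T = 19.8 + 200.916 = 220.716 °C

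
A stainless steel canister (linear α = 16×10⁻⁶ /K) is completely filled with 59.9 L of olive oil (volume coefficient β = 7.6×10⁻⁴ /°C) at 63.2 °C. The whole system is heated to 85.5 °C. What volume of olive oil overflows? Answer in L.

0.951 L

The canister also expands: β_container ≈ 3α = 4.8×10⁻⁵ /K
Net overflow = V₀(β_liq − 3α_cont)ΔT
β − 3α = 7.60×10⁻⁴ − 4.8×10⁻⁵ = 7.12×10⁻⁴ /K; ΔT = 22.3 K
ΔV = 59.9 × 7.12×10⁻⁴ × 22.3 = 0.951 L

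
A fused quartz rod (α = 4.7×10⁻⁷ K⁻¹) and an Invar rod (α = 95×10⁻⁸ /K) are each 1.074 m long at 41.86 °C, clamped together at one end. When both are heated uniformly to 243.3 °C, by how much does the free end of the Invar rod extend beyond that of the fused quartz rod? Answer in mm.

ΔT = 201.44 K
fused quartz: ΔL = 4.7×10⁻⁷ × 1.074 m × 201.44 = 1.0168×10⁻⁴ m = 0.10168 mm
Invar: ΔL = 95×10⁻⁸ × 1.074 m × 201.44 = 2.0553×10⁻⁴ m = 0.20553 mm
difference = 0.20553 − 0.10168 = 0.10385 mm

0.104 mm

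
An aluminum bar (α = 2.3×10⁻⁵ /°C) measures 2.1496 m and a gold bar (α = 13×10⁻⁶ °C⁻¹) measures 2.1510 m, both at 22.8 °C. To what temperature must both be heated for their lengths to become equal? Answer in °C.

T = 87.98 °C

Equal length when α₁L₁ΔT − α₂L₂ΔT = L₂ − L₁ = 1.40×10⁻³ m
α₁L₁ = 4.94408×10⁻⁵, α₂L₂ = 2.7963×10⁻⁵ → Δ(αL) = 2.14778×10⁻⁵ m/K
ΔT = 1.40×10⁻³ / 2.14778×10⁻⁵ = 65.1836 K, so T = 22.8 + 65.1836 = 87.9836 °C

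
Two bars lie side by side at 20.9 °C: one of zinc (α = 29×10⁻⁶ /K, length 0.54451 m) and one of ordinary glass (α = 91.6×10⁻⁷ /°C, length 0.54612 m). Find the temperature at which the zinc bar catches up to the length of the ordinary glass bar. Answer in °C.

Equal length when α₁L₁ΔT − α₂L₂ΔT = L₂ − L₁ = 1.61×10⁻³ m
α₁L₁ = 1.579079×10⁻⁵, α₂L₂ = 5.0024592×10⁻⁶ → Δ(αL) = 1.07883308×10⁻⁵ m/K
ΔT = 1.61×10⁻³ / 1.07883308×10⁻⁵ = 149.235 K, so T = 20.9 + 149.235 = 170.135 °C

T = 170.1 °C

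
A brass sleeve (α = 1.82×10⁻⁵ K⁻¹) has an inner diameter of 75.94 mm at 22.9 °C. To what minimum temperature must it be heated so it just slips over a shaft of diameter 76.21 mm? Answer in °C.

Required Δd = 76.21 − 75.94 = 0.27 mm
Δd = αd₀ΔT ⇒ ΔT = Δd/(αd₀) = 0.27 / (1.82×10⁻⁵ × 75.94) = 195.35 K
T_min = 22.9 + 195.35 = 218.25 °C

T = 218 °C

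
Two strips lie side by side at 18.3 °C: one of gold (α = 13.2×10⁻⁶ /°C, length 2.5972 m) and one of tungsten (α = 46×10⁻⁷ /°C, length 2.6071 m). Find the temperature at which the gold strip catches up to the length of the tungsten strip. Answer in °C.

Equal length when α₁L₁ΔT − α₂L₂ΔT = L₂ − L₁ = 9.90×10⁻³ m
α₁L₁ = 3.428304×10⁻⁵, α₂L₂ = 1.199266×10⁻⁵ → Δ(αL) = 2.229038×10⁻⁵ m/K
ΔT = 9.90×10⁻³ / 2.229038×10⁻⁵ = 444.138 K, so T = 18.3 + 444.138 = 462.438 °C

T = 462.4 °C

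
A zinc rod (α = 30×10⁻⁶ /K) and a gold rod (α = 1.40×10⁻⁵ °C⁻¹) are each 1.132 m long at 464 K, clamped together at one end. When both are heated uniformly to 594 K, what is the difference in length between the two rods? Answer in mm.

2.35 mm

ΔT = 130 K
zinc: ΔL = 30×10⁻⁶ × 1.132 m × 130 = 4.4148×10⁻³ m = 4.4148 mm
gold: ΔL = 1.40×10⁻⁵ × 1.132 m × 130 = 2.0602×10⁻³ m = 2.0602 mm
difference = 4.4148 − 2.0602 = 2.3546 mm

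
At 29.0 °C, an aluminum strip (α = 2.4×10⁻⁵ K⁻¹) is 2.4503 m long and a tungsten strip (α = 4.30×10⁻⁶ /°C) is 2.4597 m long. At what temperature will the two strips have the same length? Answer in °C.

T = 223.9 °C

L₁(1 + α₁ΔT) = L₂(1 + α₂ΔT) ⇒ ΔT = (L₂ − L₁)/(α₁L₁ − α₂L₂)
L₂ − L₁ = 2.4597 − 2.4503 = 9.40×10⁻³ m
α₁L₁ − α₂L₂ = 2.4×10⁻⁵×2.4503 − 4.30×10⁻⁶×2.4597 = 4.823049×10⁻⁵ m/K
ΔT = 9.40×10⁻³ / 4.823049×10⁻⁵ = 194.897 K
T = 29.0 + 194.897 = 223.897 °C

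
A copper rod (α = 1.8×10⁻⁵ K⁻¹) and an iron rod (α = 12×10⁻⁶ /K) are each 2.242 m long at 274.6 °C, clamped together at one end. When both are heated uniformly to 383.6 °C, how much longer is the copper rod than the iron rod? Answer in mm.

ΔT = 109.0 K
copper: ΔL = 1.8×10⁻⁵ × 2.242 m × 109.0 = 4.3988×10⁻³ m = 4.3988 mm
iron: ΔL = 12×10⁻⁶ × 2.242 m × 109.0 = 2.9325×10⁻³ m = 2.9325 mm
difference = 4.3988 − 2.9325 = 1.4663 mm

1.47 mm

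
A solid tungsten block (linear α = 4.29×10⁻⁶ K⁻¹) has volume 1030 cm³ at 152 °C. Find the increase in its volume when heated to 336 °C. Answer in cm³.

ΔV = 2.44 cm³

Isotropic solid: β ≈ 3α = 1.3×10⁻⁵ /K; ΔT = 184 K
ΔV = 3αV₀ΔT = 3(4.29×10⁻⁶)(1030)(184) = 2.44 cm³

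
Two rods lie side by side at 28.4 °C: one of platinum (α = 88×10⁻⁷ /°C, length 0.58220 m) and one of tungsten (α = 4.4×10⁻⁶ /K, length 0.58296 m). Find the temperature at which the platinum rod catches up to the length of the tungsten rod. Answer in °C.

T = 325.5 °C

Equal length when α₁L₁ΔT − α₂L₂ΔT = L₂ − L₁ = 7.60×10⁻⁴ m
α₁L₁ = 5.12336×10⁻⁶, α₂L₂ = 2.565024×10⁻⁶ → Δ(αL) = 2.558336×10⁻⁶ m/K
ΔT = 7.60×10⁻⁴ / 2.558336×10⁻⁶ = 297.068 K, so T = 28.4 + 297.068 = 325.468 °C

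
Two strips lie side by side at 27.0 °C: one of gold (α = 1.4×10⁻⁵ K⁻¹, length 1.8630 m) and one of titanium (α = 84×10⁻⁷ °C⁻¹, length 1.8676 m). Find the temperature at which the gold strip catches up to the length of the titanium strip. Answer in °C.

T = 469.6 °C

L₁(1 + α₁ΔT) = L₂(1 + α₂ΔT) ⇒ ΔT = (L₂ − L₁)/(α₁L₁ − α₂L₂)
L₂ − L₁ = 1.8676 − 1.8630 = 4.60×10⁻³ m
α₁L₁ − α₂L₂ = 1.4×10⁻⁵×1.8630 − 84×10⁻⁷×1.8676 = 1.039416×10⁻⁵ m/K
ΔT = 4.60×10⁻³ / 1.039416×10⁻⁵ = 442.556 K
T = 27.0 + 442.556 = 469.556 °C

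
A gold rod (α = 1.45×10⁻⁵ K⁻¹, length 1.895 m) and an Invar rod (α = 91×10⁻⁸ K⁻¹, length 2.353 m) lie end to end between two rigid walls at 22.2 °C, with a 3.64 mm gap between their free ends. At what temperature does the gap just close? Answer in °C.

T = 145 °C

α₁L₁ = 2.74775×10⁻⁵ m/K, α₂L₂ = 2.14123×10⁻⁶ m/K → total 2.961873×10⁻⁵ m/K
ΔT = g/(α₁L₁+α₂L₂) = 3.64×10⁻³ / 2.961873×10⁻⁵ = 122.90 K
T = 22.2 + 122.90 = 145.10 °C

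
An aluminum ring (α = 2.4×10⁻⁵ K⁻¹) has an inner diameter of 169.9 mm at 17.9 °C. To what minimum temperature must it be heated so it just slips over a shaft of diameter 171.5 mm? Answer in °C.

T = 410 °C

Required Δd = 171.5 − 169.9 = 1.6 mm
Δd = αd₀ΔT ⇒ ΔT = Δd/(αd₀) = 1.6 / (2.4×10⁻⁵ × 169.9) = 392.39 K
T_min = 17.9 + 392.39 = 410.29 °C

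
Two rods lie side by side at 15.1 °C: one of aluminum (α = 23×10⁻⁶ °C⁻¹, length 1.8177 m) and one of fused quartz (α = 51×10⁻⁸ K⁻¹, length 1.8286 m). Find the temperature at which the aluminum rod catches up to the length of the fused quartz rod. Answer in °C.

T = 281.8 °C

L₁(1 + α₁ΔT) = L₂(1 + α₂ΔT) ⇒ ΔT = (L₂ − L₁)/(α₁L₁ − α₂L₂)
L₂ − L₁ = 1.8286 − 1.8177 = 1.09×10⁻² m
α₁L₁ − α₂L₂ = 23×10⁻⁶×1.8177 − 51×10⁻⁸×1.8286 = 4.0874514×10⁻⁵ m/K
ΔT = 1.09×10⁻² / 4.0874514×10⁻⁵ = 266.670 K
T = 15.1 + 266.670 = 281.770 °C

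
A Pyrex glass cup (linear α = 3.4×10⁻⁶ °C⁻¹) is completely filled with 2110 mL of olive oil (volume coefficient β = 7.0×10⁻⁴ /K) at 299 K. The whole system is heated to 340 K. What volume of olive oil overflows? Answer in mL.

59.7 mL

The cup also expands: β_container ≈ 3α = 1.02×10⁻⁵ /K
Net overflow = V₀(β_liq − 3α_cont)ΔT
β − 3α = 7.00×10⁻⁴ − 1.02×10⁻⁵ = 6.898×10⁻⁴ /K; ΔT = 41 K
ΔV = 2110 × 6.898×10⁻⁴ × 41 = 59.7 mL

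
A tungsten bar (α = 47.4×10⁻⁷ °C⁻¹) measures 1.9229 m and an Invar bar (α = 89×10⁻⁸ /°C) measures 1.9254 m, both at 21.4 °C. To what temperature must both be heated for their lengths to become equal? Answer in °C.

L₁(1 + α₁ΔT) = L₂(1 + α₂ΔT) ⇒ ΔT = (L₂ − L₁)/(α₁L₁ − α₂L₂)
L₂ − L₁ = 1.9254 − 1.9229 = 2.50×10⁻³ m
α₁L₁ − α₂L₂ = 47.4×10⁻⁷×1.9229 − 89×10⁻⁸×1.9254 = 7.40094×10⁻⁶ m/K
ΔT = 2.50×10⁻³ / 7.40094×10⁻⁶ = 337.795 K
T = 21.4 + 337.795 = 359.195 °C

T = 359.2 °C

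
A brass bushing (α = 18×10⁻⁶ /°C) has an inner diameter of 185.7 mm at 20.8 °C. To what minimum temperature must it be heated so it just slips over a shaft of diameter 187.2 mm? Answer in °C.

Required Δd = 187.2 − 185.7 = 1.5 mm
Δd = αd₀ΔT ⇒ ΔT = Δd/(αd₀) = 1.5 / (18×10⁻⁶ × 185.7) = 448.75 K
T_min = 20.8 + 448.75 = 469.55 °C

T = 470 °C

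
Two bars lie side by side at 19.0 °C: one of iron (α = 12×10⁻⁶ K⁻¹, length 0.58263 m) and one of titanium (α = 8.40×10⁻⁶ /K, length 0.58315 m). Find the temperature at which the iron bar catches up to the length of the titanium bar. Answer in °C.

L₁(1 + α₁ΔT) = L₂(1 + α₂ΔT) ⇒ ΔT = (L₂ − L₁)/(α₁L₁ − α₂L₂)
L₂ − L₁ = 0.58315 − 0.58263 = 5.20×10⁻⁴ m
α₁L₁ − α₂L₂ = 12×10⁻⁶×0.58263 − 8.40×10⁻⁶×0.58315 = 2.0931×10⁻⁶ m/K
ΔT = 5.20×10⁻⁴ / 2.0931×10⁻⁶ = 248.435 K
T = 19.0 + 248.435 = 267.435 °C

T = 267.4 °C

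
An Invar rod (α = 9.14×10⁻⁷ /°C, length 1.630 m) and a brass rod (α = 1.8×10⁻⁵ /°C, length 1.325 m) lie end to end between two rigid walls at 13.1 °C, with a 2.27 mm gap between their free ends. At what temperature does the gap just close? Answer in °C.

α₁L₁ = 1.48982×10⁻⁶ m/K, α₂L₂ = 2.385×10⁻⁵ m/K → total 2.533982×10⁻⁵ m/K
ΔT = g/(α₁L₁+α₂L₂) = 2.27×10⁻³ / 2.533982×10⁻⁵ = 89.58 K
T = 13.1 + 89.58 = 102.68 °C

T = 103 °C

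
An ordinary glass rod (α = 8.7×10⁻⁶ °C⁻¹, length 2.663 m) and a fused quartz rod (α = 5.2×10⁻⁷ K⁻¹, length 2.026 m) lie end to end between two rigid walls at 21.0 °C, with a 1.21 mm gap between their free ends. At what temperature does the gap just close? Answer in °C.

α₁L₁ = 2.31681×10⁻⁵ m/K, α₂L₂ = 1.05352×10⁻⁶ m/K → total 2.422162×10⁻⁵ m/K
ΔT = g/(α₁L₁+α₂L₂) = 1.21×10⁻³ / 2.422162×10⁻⁵ = 49.955 K
T = 21.0 + 49.955 = 70.955 °C

T = 71.0 °C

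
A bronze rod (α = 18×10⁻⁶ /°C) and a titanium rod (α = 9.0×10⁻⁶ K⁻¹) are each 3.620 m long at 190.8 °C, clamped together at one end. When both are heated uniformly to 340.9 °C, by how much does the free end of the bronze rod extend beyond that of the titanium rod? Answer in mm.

4.89 mm

ΔT = 150.1 K
bronze: ΔL = 18×10⁻⁶ × 3.620 m × 150.1 = 9.7805×10⁻³ m = 9.7805 mm
titanium: ΔL = 9.0×10⁻⁶ × 3.620 m × 150.1 = 4.8903×10⁻³ m = 4.8903 mm
difference = 9.7805 − 4.8903 = 4.8902 mm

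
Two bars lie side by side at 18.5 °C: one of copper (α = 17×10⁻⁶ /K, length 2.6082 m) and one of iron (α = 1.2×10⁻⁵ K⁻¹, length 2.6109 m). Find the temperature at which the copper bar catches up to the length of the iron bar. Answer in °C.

T = 226.1 °C

L₁(1 + α₁ΔT) = L₂(1 + α₂ΔT) ⇒ ΔT = (L₂ − L₁)/(α₁L₁ − α₂L₂)
L₂ − L₁ = 2.6109 − 2.6082 = 2.70×10⁻³ m
α₁L₁ − α₂L₂ = 17×10⁻⁶×2.6082 − 1.2×10⁻⁵×2.6109 = 1.30086×10⁻⁵ m/K
ΔT = 2.70×10⁻³ / 1.30086×10⁻⁵ = 207.555 K
T = 18.5 + 207.555 = 226.055 °C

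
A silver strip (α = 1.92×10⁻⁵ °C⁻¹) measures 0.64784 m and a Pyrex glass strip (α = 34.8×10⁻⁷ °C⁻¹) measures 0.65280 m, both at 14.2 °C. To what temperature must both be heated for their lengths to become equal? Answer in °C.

T = 502.1 °C

Equal length when α₁L₁ΔT − α₂L₂ΔT = L₂ − L₁ = 4.96×10⁻³ m
α₁L₁ = 1.2438528×10⁻⁵, α₂L₂ = 2.271744×10⁻⁶ → Δ(αL) = 1.0166784×10⁻⁵ m/K
ΔT = 4.96×10⁻³ / 1.0166784×10⁻⁵ = 487.863 K, so T = 14.2 + 487.863 = 502.063 °C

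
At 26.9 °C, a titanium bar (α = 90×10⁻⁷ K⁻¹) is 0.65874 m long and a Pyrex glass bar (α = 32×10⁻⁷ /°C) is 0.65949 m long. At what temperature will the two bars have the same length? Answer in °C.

T = 223.3 °C

Equal length when α₁L₁ΔT − α₂L₂ΔT = L₂ − L₁ = 7.50×10⁻⁴ m
α₁L₁ = 5.92866×10⁻⁶, α₂L₂ = 2.110368×10⁻⁶ → Δ(αL) = 3.818292×10⁻⁶ m/K
ΔT = 7.50×10⁻⁴ / 3.818292×10⁻⁶ = 196.423 K, so T = 26.9 + 196.423 = 223.323 °C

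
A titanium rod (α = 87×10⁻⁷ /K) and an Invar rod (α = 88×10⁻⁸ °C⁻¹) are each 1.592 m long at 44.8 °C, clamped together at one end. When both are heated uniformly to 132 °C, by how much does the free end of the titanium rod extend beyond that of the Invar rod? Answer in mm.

ΔT = 87.2 K
titanium: ΔL = 87×10⁻⁷ × 1.592 m × 87.2 = 1.2078×10⁻³ m = 1.2078 mm
Invar: ΔL = 88×10⁻⁸ × 1.592 m × 87.2 = 1.2216×10⁻⁴ m = 0.12216 mm
difference = 1.2078 − 0.12216 = 1.08564 mm

1.09 mm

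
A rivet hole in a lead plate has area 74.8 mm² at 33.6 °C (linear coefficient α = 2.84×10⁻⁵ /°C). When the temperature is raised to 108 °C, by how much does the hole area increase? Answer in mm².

ΔA = 0.316 mm²

Area coefficient ≈ 2α; |ΔT| = 74.4 K
ΔA = 2αA₀ΔT = 2(2.84×10⁻⁵)(74.8)(74.4) = 0.316 mm²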